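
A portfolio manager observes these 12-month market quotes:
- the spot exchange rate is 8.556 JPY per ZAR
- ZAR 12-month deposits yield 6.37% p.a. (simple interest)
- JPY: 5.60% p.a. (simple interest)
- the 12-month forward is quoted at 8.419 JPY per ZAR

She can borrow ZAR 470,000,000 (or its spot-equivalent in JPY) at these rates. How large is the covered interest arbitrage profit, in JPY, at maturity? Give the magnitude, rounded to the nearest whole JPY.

T = 1 year.
Keep in ZAR, deliver into the forward: 470,000,000·1.063700·8.419 = JPY 4,208,986,441.00.
Swap to JPY now, deposit: 470,000,000·8.556·1.056000 = JPY 4,246,513,920.00.
The quoted forward undervalues ZAR, so borrow ZAR, convert to JPY at spot, deposit the JPY at 5.60%, and buy ZAR forward at 8.419 to cover the loan.
Arbitrage profit = |4,208,986,441.00 − 4,246,513,920.00| = JPY 37,527,479.

JPY 37,527,479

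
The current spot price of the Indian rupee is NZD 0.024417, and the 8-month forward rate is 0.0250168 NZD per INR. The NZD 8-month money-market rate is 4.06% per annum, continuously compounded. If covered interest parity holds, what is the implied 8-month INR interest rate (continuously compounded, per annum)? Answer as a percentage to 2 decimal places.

0.42%

T = 8/12 years.
By CIP, F/S equals the NZD-to-INR growth ratio: 0.0250168/0.024417 = 1.0245649.
The NZD side grows by e^(0.0406×8/12) = 1.0274363.
That pins the INR growth at 1.0028026.
Take logs: ln 1.0028026 / (8/12) = 0.004198, so 0.42%.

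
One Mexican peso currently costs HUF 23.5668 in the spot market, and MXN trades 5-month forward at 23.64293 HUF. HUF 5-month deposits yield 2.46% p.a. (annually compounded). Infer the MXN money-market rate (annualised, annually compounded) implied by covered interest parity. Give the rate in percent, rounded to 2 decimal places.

1.67%

T = 5/12 years.
F/S = 23.64293/23.5668 = 1.0032304 = (growth of HUF) / (growth of MXN).
The HUF side grows by (1 + 0.0246)^(5/12) = 1.0101774.
So the MXN growth factor = 1.0069246.
r = 1.0069246^(12/5) − 1 = 0.016700 → 1.67%.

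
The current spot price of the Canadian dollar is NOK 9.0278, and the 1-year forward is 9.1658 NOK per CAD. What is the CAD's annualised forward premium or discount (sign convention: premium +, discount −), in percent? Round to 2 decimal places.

+1.53%

T = 1 year.
(F − S)/S = (9.1658 − 9.0278)/9.0278 = 0.0152861.
Per annum: 0.0152861 / 1 = 0.015286 = 1.53%.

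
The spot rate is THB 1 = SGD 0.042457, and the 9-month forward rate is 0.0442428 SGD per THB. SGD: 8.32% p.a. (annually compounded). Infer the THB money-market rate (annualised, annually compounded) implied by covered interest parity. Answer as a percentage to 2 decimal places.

2.53%

T = 9/12 years.
F/S = 0.0442428/0.042457 = 1.0420614 = (growth of SGD) / (growth of THB).
The SGD side grows by (1 + 0.0832)^(9/12) = 1.0617725.
Hence g_THB = 1.0189155.
Annualise: 1.0189155^(12/9) − 1 = 0.025300 = 2.53%.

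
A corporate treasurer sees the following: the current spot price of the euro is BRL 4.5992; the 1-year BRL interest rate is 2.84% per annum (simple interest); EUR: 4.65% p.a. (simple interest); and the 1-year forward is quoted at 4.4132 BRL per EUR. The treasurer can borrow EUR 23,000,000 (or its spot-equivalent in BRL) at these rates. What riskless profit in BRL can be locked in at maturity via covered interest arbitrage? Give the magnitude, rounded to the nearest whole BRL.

BRL 2,562,280

T = 1 year.
Keep in EUR, deliver into the forward: 23,000,000·1.046500·4.4132 = BRL 106,223,517.40.
Swap to BRL now, deposit: 23,000,000·4.5992·1.028400 = BRL 108,785,797.44.
The quoted forward undervalues EUR, so borrow EUR, convert to BRL at spot, deposit the BRL at 2.84%, and buy EUR forward at 4.4132 to cover the loan.
Arbitrage profit = |106,223,517.40 − 108,785,797.44| = BRL 2,562,280.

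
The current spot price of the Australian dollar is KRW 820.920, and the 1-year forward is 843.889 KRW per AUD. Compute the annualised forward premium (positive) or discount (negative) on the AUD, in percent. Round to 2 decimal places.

T = 1 year.
Period premium: (843.889 − 820.92)/820.92 = 0.0279796.
Per annum: 0.0279796 / 1 = 0.027980 = 2.80%.

+2.80%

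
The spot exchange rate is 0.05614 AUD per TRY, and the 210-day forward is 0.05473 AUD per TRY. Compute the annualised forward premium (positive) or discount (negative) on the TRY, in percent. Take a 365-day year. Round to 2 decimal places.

T = 210/365 years.
(F − S)/S = (0.05473 − 0.05614)/0.05614 = -0.0251158.
×(1/T) gives -4.37% p.a.

-4.37%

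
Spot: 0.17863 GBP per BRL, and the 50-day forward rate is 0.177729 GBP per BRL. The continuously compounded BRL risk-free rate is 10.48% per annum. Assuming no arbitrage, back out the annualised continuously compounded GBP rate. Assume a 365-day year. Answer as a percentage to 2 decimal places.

T = 50/365 years.
CIP gives F = S · g_GBP/g_BRL, so g_GBP/g_BRL = 0.177729/0.17863 = 0.9949561.
BRL growth factor: e^(0.1048×50/365) = 1.0144597.
So the GBP growth factor = 1.0093429.
Take logs: ln 1.0093429 / (50/365) = 0.067887, so 6.79%.

6.79%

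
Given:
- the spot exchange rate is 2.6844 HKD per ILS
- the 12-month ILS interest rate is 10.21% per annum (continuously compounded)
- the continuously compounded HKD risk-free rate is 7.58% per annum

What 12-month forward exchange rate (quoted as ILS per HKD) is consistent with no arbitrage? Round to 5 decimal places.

0.38245

T = 1 year.
HKD accumulates by e^(0.0758×1) = 1.0787468.
ILS accumulates by e^(0.1021×1) = 1.1074942.
Forward (HKD per ILS) = 2.6844 × 1.0787468 / 1.1074942 = 2.614721.
Invert for ILS per HKD: 1 / 2.614721 = 0.38245.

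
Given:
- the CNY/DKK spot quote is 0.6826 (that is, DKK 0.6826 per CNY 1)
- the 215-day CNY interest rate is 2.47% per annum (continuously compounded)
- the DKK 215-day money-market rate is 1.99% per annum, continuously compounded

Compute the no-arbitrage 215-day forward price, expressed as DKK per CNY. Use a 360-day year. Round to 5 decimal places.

0.68065

T = 215/360 years.
DKK accumulates by e^(0.0199×215/360) = 1.0119556.
CNY growth factor: e^(0.0247×215/360) = 1.0148607.
Forward (DKK per CNY) = 0.6826 × 1.0119556 / 1.0148607 = 0.6806460.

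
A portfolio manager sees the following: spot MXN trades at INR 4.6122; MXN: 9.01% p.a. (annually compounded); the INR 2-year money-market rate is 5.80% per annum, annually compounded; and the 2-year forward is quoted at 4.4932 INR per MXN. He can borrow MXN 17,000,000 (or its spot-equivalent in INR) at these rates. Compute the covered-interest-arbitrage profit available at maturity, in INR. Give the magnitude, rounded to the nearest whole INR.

INR 3,002,537

T = 2 years.
Keep in MXN, deliver into the forward: 17,000,000·1.18831801·4.4932 = INR 90,768,958.20.
Swap to INR now, deposit: 17,000,000·4.6122·1.119364 = INR 87,766,420.89.
The quoted forward overvalues MXN, so borrow INR, buy MXN at spot, deposit the MXN at 9.01%, and sell the proceeds forward at 4.4932.
Profit = 90,768,958.20 − 87,766,420.89 = INR 3,002,537.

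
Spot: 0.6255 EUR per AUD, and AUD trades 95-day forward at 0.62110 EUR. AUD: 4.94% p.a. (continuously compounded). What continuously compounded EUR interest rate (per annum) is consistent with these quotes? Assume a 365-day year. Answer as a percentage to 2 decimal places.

2.23%

T = 95/365 years.
By CIP, F/S equals the EUR-to-AUD growth ratio: 0.6211/0.6255 = 0.9929656.
AUD growth factor: e^(0.0494×95/365) = 1.0129405.
Hence g_EUR = 1.0058151.
Take logs: ln 1.0058151 / (95/365) = 0.022278, so 2.23%.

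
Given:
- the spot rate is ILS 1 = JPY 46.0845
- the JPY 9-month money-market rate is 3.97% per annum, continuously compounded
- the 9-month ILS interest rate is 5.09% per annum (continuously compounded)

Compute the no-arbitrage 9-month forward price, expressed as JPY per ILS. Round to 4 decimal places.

T = 9/12 years.
JPY accumulates by e^(0.0397×9/12) = 1.03022271.
ILS growth factor: e^(0.0509×9/12) = 1.03891303.
So F = 46.0845 × 1.03022271 / 1.03891303 = 45.699011 (JPY/ILS).

45.6990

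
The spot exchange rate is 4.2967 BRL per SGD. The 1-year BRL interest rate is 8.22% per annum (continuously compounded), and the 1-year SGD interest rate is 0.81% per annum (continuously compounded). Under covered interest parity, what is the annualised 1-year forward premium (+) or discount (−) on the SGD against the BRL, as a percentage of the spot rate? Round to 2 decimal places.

+7.69%

T = 1 year.
No-arbitrage forward: 4.2967 × 1.0856729 / 1.0081329 = 4.6271784 BRL/SGD.
(F − S)/S ÷ T = (4.6271784 − 4.2967)/4.2967/1 = 0.076914 → 7.69%.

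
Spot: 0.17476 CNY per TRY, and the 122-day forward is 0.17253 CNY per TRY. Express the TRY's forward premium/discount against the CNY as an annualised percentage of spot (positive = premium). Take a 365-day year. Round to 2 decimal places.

-3.82%

T = 122/365 years.
Period premium: (0.17253 − 0.17476)/0.17476 = -0.0127604.
Annualise by dividing by T: -0.0127604 / (122/365) = -0.038177 → -3.82%.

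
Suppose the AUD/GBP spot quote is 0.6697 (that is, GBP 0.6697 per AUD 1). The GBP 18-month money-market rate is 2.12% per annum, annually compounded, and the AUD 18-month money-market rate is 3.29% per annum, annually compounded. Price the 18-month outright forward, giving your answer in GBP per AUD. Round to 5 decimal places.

T = 18/12 years.
Growth of 1 GBP over T: (1 + 0.0212)^(18/12) = 1.0319679.
AUD accumulates by (1 + 0.0329)^(18/12) = 1.0497537.
So F = 0.6697 × 1.0319679 / 1.0497537 = 0.6583534 (GBP/AUD).

0.65835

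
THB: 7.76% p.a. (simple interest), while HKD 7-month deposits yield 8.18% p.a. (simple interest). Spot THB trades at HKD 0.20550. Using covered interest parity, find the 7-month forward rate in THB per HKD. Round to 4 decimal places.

4.8548

T = 7/12 years.
Growth of 1 HKD over T: 1 + 0.0818×7/12 = 1.0477167.
Growth of 1 THB over T: 1 + 0.0776×7/12 = 1.0452667.
CIP: F = S · (grow HKD)/(grow THB) = 0.2055 × 1.0477167/1.0452667 = 0.2059817 HKD per THB.
Quoted the other way: 1/0.2059817 = 4.8548 THB per HKD.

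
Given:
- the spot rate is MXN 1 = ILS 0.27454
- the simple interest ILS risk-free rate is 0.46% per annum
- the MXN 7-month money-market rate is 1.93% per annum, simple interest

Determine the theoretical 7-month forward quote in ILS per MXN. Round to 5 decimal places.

T = 7/12 years.
ILS growth factor: 1 + 0.0046×7/12 = 1.0026833.
MXN growth factor: 1 + 0.0193×7/12 = 1.0112583.
CIP: F = S · (grow ILS)/(grow MXN) = 0.27454 × 1.0026833/1.0112583 = 0.2722120 ILS per MXN.

0.27221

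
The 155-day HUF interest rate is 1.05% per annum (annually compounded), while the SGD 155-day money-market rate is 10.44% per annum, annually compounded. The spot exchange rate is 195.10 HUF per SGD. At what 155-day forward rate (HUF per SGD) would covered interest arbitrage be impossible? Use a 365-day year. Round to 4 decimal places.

187.8753

T = 155/365 years.
Growth of 1 HUF over T: (1 + 0.0105)^(155/365) = 1.00444551.
Growth of 1 SGD over T: (1 + 0.1044)^(155/365) = 1.043071189.
So F = 195.1 × 1.00444551 / 1.043071189 = 187.875306 (HUF/SGD).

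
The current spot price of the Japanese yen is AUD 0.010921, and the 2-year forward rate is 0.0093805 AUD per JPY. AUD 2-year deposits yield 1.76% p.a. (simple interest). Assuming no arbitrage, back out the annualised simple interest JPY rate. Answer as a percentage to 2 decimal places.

10.26%

T = 2 years.
By CIP, F/S equals the AUD-to-JPY growth ratio: 0.0093805/0.010921 = 0.8589415.
AUD growth factor: 1 + 0.0176×2 = 1.035200.
Hence g_JPY = 1.2052043.
(1.2052043 − 1)/T = 0.102602, i.e. 10.26%.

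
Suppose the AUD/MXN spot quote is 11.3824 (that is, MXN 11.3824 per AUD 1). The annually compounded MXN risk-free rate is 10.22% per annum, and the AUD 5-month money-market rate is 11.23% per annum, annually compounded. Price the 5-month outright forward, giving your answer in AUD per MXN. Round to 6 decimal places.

0.088189

T = 5/12 years.
Growth of 1 MXN over T: (1 + 0.1022)^(5/12) = 1.0413782.
Growth of 1 AUD over T: (1 + 0.1123)^(5/12) = 1.0453438.
So F = 11.3824 × 1.0413782 / 1.0453438 = 11.33922 (MXN/AUD).
Invert for AUD per MXN: 1 / 11.33922 = 0.088189.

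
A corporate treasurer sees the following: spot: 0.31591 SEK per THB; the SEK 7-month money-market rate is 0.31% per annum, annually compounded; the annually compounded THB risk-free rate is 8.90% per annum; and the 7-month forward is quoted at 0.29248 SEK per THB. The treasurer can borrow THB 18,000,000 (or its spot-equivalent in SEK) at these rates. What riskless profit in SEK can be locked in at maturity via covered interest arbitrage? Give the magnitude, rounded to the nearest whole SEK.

T = 7/12 years.
Invest the THB and cover forward: 18,000,000 × 1.050992451 × 0.29248 = SEK 5,533,096.90.
Convert at spot and invest in SEK: 18,000,000 × 0.31591 × 1.001807167 = SEK 5,696,656.24.
The quoted forward undervalues THB, so borrow THB, convert to SEK at spot, deposit the SEK at 0.31%, and buy THB forward at 0.29248 to cover the loan.
Profit = 5,696,656.24 − 5,533,096.90 = SEK 163,559.

SEK 163,559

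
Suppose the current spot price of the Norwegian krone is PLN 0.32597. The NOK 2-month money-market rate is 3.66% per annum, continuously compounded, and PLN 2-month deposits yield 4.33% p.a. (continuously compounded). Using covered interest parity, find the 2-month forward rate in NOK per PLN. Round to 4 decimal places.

T = 2/12 years.
Growth of 1 PLN over T: e^(0.0433×2/12) = 1.0072428.
NOK growth factor: e^(0.0366×2/12) = 1.0061186.
CIP: F = S · (grow PLN)/(grow NOK) = 0.32597 × 1.0072428/1.0061186 = 0.3263342 PLN per NOK.
Invert for NOK per PLN: 1 / 0.3263342 = 3.0643.

3.0643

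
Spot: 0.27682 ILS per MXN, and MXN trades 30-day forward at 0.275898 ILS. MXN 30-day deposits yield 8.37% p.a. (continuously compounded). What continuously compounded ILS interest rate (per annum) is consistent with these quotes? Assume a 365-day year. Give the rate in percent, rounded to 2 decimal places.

4.31%

T = 30/365 years.
By CIP, F/S equals the ILS-to-MXN growth ratio: 0.275898/0.27682 = 0.9966693.
The MXN side grows by e^(0.0837×30/365) = 1.0069032.
Hence g_ILS = 1.0035495.
Take logs: ln 1.0035495 / (30/365) = 0.043109, so 4.31%.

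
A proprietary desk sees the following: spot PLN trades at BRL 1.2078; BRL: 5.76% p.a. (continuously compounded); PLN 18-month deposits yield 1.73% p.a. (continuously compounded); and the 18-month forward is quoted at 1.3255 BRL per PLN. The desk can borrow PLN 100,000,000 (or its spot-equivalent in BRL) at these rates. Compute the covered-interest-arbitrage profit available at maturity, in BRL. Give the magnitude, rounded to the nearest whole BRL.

T = 18/12 years.
Invest the PLN and cover forward: 100,000,000 × 1.02628963271 × 1.3255 = BRL 136,034,690.82.
Convert at spot and invest in BRL: 100,000,000 × 1.2078 × 1.09024233803 = BRL 131,679,469.59.
The quoted forward overvalues PLN, so borrow BRL, buy PLN at spot, deposit the PLN at 1.73%, and sell the proceeds forward at 1.3255.
Profit = 136,034,690.82 − 131,679,469.59 = BRL 4,355,221.

BRL 4,355,221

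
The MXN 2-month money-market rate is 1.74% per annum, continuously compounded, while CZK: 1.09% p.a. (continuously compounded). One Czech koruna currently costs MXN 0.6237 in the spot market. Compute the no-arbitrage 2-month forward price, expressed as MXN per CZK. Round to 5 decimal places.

0.62438

T = 2/12 years.
Growth of 1 MXN over T: e^(0.0174×2/12) = 1.0029042.
Growth of 1 CZK over T: e^(0.0109×2/12) = 1.0018183.
Forward (MXN per CZK) = 0.6237 × 1.0029042 / 1.0018183 = 0.6243760.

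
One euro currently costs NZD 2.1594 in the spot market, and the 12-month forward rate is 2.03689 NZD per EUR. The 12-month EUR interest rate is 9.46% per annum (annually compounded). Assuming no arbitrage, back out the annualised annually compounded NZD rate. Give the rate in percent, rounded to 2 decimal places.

T = 1 year.
CIP gives F = S · g_NZD/g_EUR, so g_NZD/g_EUR = 2.03689/2.1594 = 0.9432666.
The EUR side grows by (1 + 0.0946)^1 = 1.094600.
So the NZD growth factor = 1.0324996.
Annualise: 1.0324996^(1/1) − 1 = 0.032500 = 3.25%.

3.25%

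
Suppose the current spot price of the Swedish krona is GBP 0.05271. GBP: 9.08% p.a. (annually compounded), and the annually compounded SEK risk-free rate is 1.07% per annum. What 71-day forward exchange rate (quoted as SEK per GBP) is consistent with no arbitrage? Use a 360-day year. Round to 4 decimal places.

T = 71/360 years.
Growth of 1 GBP over T: (1 + 0.0908)^(71/360) = 1.0172886.
Growth of 1 SEK over T: (1 + 0.0107)^(71/360) = 1.00210127.
Forward (GBP per SEK) = 0.05271 × 1.0172886 / 1.00210127 = 0.053508846.
Quoted the other way: 1/0.053508846 = 18.6885 SEK per GBP.

18.6885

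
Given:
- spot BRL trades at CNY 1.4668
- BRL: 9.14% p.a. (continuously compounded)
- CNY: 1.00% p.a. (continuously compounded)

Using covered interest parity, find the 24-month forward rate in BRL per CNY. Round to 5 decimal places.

0.80229

T = 2 years.
CNY growth factor: e^(0.0100×2) = 1.0202013.
BRL growth factor: e^(0.0914×2) = 1.2005743.
So F = 1.4668 × 1.0202013 / 1.2005743 = 1.246430 (CNY/BRL).
Invert for BRL per CNY: 1 / 1.246430 = 0.80229.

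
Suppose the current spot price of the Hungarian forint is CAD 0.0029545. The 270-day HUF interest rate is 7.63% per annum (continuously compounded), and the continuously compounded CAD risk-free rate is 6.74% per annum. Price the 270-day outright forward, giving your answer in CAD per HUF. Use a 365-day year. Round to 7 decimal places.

T = 270/365 years.
CAD accumulates by e^(0.0674×270/365) = 1.0511213.
Growth of 1 HUF over T: e^(0.0763×270/365) = 1.0580643.
So F = 0.0029545 × 1.0511213 / 1.0580643 = 0.002935113 (CAD/HUF).

0.0029351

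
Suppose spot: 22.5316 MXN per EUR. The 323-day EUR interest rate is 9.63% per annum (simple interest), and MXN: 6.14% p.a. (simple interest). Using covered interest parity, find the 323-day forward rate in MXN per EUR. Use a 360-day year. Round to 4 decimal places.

T = 323/360 years.
MXN growth factor: 1 + 0.0614×323/360 = 1.05508944.
Growth of 1 EUR over T: 1 + 0.0963×323/360 = 1.0864025.
CIP: F = S · (grow MXN)/(grow EUR) = 22.5316 × 1.05508944/1.0864025 = 21.882178 MXN per EUR.

21.8822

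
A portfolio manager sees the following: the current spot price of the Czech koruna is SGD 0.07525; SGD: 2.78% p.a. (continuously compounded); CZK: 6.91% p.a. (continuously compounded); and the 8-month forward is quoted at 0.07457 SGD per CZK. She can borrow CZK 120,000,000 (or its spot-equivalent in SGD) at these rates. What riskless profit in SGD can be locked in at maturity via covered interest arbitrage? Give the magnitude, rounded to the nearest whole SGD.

SGD 171,349

T = 8/12 years.
Route A — deposit CZK, sell forward: 120,000,000 × 1.047144218 × 0.07457 = SGD 9,370,265.32.
Route B — convert at spot, deposit SGD: 120,000,000 × 0.07525 × 1.018706141 = SGD 9,198,916.45.
The quoted forward overvalues CZK, so borrow SGD, buy CZK at spot, deposit the CZK at 6.91%, and sell the proceeds forward at 0.07457.
Profit = 9,370,265.32 − 9,198,916.45 = SGD 171,349.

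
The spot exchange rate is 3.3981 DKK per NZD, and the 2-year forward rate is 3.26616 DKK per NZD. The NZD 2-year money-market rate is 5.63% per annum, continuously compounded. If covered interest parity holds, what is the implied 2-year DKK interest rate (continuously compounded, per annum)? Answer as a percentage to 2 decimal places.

T = 2 years.
By CIP, F/S equals the DKK-to-NZD growth ratio: 3.26616/3.3981 = 0.9611724.
NZD growth factor: e^(0.0563×2) = 1.1191842.
So the DKK growth factor = 1.075729.
Take logs: ln 1.075729 / 2 = 0.036499, so 3.65%.

3.65%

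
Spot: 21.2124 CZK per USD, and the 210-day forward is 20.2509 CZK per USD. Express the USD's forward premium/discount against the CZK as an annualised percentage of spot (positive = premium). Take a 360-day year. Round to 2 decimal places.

T = 210/360 years.
(F − S)/S = (20.2509 − 21.2124)/21.2124 = -0.0453273.
×(1/T) gives -7.77% p.a.

-7.77%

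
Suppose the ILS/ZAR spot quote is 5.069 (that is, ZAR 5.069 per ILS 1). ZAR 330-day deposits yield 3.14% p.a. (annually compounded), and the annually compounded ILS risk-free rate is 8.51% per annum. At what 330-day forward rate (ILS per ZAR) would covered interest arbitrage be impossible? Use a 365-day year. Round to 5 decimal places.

T = 330/365 years.
Growth of 1 ZAR over T: (1 + 0.0314)^(330/365) = 1.0283468.
ILS growth factor: (1 + 0.0851)^(330/365) = 1.0766351.
Forward (ZAR per ILS) = 5.069 × 1.0283468 / 1.0766351 = 4.841650.
Quoted the other way: 1/4.841650 = 0.20654 ILS per ZAR.

0.20654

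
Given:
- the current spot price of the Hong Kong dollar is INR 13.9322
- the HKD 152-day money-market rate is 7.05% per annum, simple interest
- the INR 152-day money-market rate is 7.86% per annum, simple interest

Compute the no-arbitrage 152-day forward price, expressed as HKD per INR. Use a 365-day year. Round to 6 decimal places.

0.071542

T = 152/365 years.
INR accumulates by 1 + 0.0786×152/365 = 1.0327321.
HKD accumulates by 1 + 0.0705×152/365 = 1.0293589.
So F = 13.9322 × 1.0327321 / 1.0293589 = 13.97786 (INR/HKD).
Quoted the other way: 1/13.97786 = 0.071542 HKD per INR.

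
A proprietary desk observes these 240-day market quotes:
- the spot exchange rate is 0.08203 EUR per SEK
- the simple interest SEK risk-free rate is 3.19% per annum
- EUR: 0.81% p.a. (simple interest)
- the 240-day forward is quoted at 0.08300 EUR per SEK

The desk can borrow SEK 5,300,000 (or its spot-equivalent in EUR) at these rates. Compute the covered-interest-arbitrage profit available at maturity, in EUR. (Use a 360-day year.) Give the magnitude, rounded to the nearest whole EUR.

T = 240/360 years.
Keep in SEK, deliver into the forward: 5,300,000·1.02126667·0.08300 = EUR 449,255.21.
Swap to EUR now, deposit: 5,300,000·0.08203·1.005400 = EUR 437,106.70.
The quoted forward overvalues SEK, so borrow EUR, buy SEK at spot, deposit the SEK at 3.19%, and sell the proceeds forward at 0.08300.
Arbitrage profit = |449,255.21 − 437,106.70| = EUR 12,149.

EUR 12,149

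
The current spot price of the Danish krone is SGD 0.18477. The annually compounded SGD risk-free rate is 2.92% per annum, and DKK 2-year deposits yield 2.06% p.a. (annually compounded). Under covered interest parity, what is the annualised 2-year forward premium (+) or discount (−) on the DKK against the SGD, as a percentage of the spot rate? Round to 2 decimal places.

T = 2 years.
F = S · g_SGD/g_DKK = 0.18477 × 1.0592526/1.0416244 = 0.18789700.
Annualised premium = (F − S)/S × (1/T) = (0.18789700 − 0.18477)/0.18477 ÷ 2 = 0.85%.

+0.85%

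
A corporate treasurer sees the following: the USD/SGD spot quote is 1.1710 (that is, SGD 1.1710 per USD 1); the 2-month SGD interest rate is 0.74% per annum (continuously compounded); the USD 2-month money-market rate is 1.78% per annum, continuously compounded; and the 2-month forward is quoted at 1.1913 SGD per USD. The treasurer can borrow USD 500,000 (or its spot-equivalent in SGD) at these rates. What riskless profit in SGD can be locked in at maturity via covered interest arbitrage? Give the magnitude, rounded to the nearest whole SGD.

SGD 11,197

T = 2/12 years.
Keep in USD, deliver into the forward: 500,000·1.00297107·1.1913 = SGD 597,419.72.
Swap to SGD now, deposit: 500,000·1.1710·1.00123409 = SGD 586,222.56.
The quoted forward overvalues USD, so borrow SGD, buy USD at spot, deposit the USD at 1.78%, and sell the proceeds forward at 1.1913.
Profit = 597,419.72 − 586,222.56 = SGD 11,197.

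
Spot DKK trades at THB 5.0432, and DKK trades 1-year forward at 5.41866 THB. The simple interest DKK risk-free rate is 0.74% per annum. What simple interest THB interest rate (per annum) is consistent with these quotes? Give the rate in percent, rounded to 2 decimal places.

T = 1 year.
F/S = 5.41866/5.0432 = 1.0744488 = (growth of THB) / (growth of DKK).
The DKK side grows by 1 + 0.0074×1 = 1.007400.
That pins the THB growth at 1.0823997.
(1.0823997 − 1)/T = 0.082400, i.e. 8.24%.

8.24%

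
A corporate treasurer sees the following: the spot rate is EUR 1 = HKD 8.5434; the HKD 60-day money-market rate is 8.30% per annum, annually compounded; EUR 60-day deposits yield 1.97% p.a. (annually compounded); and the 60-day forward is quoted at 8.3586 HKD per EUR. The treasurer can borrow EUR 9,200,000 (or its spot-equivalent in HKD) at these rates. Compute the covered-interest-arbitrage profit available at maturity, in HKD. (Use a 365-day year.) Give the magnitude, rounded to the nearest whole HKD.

HKD 2,490,150

T = 60/365 years.
Invest the EUR and cover forward: 9,200,000 × 1.0032120187 × 8.3586 = HKD 77,146,121.41.
Convert at spot and invest in HKD: 9,200,000 × 8.5434 × 1.0131933928 = HKD 79,636,271.17.
The quoted forward undervalues EUR, so borrow EUR, convert to HKD at spot, deposit the HKD at 8.30%, and buy EUR forward at 8.3586 to cover the loan.
Profit = 79,636,271.17 − 77,146,121.41 = HKD 2,490,150.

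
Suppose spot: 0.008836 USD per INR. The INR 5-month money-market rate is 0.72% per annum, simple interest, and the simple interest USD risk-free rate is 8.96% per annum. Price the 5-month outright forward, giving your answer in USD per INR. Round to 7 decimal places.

T = 5/12 years.
USD accumulates by 1 + 0.0896×5/12 = 1.0373333.
INR growth factor: 1 + 0.0072×5/12 = 1.003000.
CIP: F = S · (grow USD)/(grow INR) = 0.008836 × 1.0373333/1.003000 = 0.009138462 USD per INR.

0.0091385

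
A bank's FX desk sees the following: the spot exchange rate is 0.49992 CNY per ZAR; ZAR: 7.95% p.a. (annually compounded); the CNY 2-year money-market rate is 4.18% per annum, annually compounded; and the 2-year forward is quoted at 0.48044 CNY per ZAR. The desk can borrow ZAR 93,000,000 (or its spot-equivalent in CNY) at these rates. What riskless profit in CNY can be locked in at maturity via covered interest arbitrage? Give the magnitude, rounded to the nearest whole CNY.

CNY 1,607,009

T = 2 years.
Keep in ZAR, deliver into the forward: 93,000,000·1.16532025·0.48044 = CNY 52,067,580.86.
Swap to CNY now, deposit: 93,000,000·0.49992·1.08534724 = CNY 50,460,571.68.
The quoted forward overvalues ZAR, so borrow CNY, buy ZAR at spot, deposit the ZAR at 7.95%, and sell the proceeds forward at 0.48044.
Profit = 52,067,580.86 − 50,460,571.68 = CNY 1,607,009.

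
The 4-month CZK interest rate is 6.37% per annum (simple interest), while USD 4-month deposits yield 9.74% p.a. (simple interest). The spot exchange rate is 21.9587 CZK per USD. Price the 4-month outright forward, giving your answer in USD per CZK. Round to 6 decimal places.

T = 4/12 years.
CZK growth factor: 1 + 0.0637×4/12 = 1.0212333.
USD accumulates by 1 + 0.0974×4/12 = 1.0324667.
So F = 21.9587 × 1.0212333 / 1.0324667 = 21.71979 (CZK/USD).
Invert for USD per CZK: 1 / 21.71979 = 0.046041.

0.046041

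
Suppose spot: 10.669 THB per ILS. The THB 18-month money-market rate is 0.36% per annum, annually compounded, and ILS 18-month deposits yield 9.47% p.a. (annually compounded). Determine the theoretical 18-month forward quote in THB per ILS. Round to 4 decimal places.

9.3653

T = 18/12 years.
Growth of 1 THB over T: (1 + 0.0036)^(18/12) = 1.0054049.
ILS accumulates by (1 + 0.0947)^(18/12) = 1.1453618.
Forward (THB per ILS) = 10.669 × 1.0054049 / 1.1453618 = 9.365307.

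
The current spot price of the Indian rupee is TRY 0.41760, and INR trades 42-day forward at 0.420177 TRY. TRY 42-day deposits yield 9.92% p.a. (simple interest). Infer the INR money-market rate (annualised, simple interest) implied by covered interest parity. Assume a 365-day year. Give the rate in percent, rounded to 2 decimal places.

4.53%

T = 42/365 years.
CIP gives F = S · g_TRY/g_INR, so g_TRY/g_INR = 0.420177/0.4176 = 1.0061710.
TRY growth factor: 1 + 0.0992×42/365 = 1.0114148.
That pins the INR growth at 1.0052116.
r = (1.0052116 − 1)/(42/365) = 0.045291 → 4.53%.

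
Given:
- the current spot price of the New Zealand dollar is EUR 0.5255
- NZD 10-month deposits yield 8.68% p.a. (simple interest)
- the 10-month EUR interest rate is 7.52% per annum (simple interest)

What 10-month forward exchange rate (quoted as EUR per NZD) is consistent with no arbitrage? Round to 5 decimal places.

T = 10/12 years.
Growth of 1 EUR over T: 1 + 0.0752×10/12 = 1.0626667.
NZD growth factor: 1 + 0.0868×10/12 = 1.0723333.
So F = 0.5255 × 1.0626667 / 1.0723333 = 0.5207629 (EUR/NZD).

0.52076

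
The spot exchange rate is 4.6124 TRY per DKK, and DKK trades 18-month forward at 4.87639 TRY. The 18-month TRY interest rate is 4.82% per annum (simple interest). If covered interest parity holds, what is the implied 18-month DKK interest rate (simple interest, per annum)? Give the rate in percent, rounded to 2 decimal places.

T = 18/12 years.
By CIP, F/S equals the TRY-to-DKK growth ratio: 4.87639/4.6124 = 1.0572348.
The TRY side grows by 1 + 0.0482×18/12 = 1.072300.
Hence g_DKK = 1.0142496.
(1.0142496 − 1)/T = 0.009500, i.e. 0.95%.

0.95%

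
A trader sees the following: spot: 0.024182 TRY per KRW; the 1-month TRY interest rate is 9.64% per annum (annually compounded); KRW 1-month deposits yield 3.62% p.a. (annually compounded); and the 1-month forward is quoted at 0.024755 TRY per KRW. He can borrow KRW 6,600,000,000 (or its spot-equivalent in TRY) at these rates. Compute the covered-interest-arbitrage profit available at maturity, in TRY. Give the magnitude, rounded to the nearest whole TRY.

TRY 3,037,937

T = 1/12 years.
Keep in KRW, deliver into the forward: 6,600,000,000·1.00296774301·0.024755 = TRY 163,867,878.76.
Swap to TRY now, deposit: 6,600,000,000·0.024182·1.00769882517 = TRY 160,829,941.74.
The quoted forward overvalues KRW, so borrow TRY, buy KRW at spot, deposit the KRW at 3.62%, and sell the proceeds forward at 0.024755.
The gap between the two covered legs is TRY 3,037,937.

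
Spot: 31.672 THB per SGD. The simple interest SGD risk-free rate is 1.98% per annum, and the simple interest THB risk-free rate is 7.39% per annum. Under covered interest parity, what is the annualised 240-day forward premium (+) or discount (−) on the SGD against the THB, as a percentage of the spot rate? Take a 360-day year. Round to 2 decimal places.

T = 240/360 years.
F = S · g_THB/g_SGD = 31.672 × 1.0492667/1.013200 = 32.799423.
Annualised premium = (F − S)/S × (1/T) = (32.799423 − 31.672)/31.672 ÷ (240/360) = 5.34%.

+5.34%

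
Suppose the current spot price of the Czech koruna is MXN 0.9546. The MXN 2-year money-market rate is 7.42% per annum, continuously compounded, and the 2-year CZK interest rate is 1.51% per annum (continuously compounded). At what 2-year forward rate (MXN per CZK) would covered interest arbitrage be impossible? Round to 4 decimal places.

T = 2 years.
MXN accumulates by e^(0.0742×2) = 1.1599768.
CZK accumulates by e^(0.0151×2) = 1.0306606.
CIP: F = S · (grow MXN)/(grow CZK) = 0.9546 × 1.1599768/1.0306606 = 1.074373 MXN per CZK.

1.0744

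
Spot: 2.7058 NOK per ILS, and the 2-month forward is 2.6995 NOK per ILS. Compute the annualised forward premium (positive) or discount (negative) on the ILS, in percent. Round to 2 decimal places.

-1.40%

T = 2/12 years.
ILS trades forward at -0.23283% vs spot over the period.
×(1/T) gives -1.40% p.a.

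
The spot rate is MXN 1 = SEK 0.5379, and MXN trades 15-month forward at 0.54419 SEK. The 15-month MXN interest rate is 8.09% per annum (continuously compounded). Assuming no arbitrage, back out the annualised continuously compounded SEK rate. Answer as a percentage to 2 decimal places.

T = 15/12 years.
F/S = 0.54419/0.5379 = 1.0116936 = (growth of SEK) / (growth of MXN).
The MXN side grows by e^(0.0809×15/12) = 1.1064149.
That pins the SEK growth at 1.1193529.
r = ln(1.1193529)/(15/12) = 0.090201 → 9.02%.

9.02%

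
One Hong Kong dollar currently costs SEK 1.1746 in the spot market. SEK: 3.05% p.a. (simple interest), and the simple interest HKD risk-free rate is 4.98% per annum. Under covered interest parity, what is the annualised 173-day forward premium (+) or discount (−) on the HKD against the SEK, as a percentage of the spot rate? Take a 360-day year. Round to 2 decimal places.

-1.88%

T = 173/360 years.
F = S · g_SEK/g_HKD = 1.1746 × 1.0146569/1.0239317 = 1.1639604.
Annualised premium = (F − S)/S × (1/T) = (1.1639604 − 1.1746)/1.1746 ÷ (173/360) = -1.88%.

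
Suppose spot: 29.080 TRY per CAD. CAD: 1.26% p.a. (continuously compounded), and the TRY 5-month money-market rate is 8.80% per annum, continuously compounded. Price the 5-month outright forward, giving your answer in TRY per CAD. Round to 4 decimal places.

T = 5/12 years.
Growth of 1 TRY over T: e^(0.0880×5/12) = 1.03734718.
Growth of 1 CAD over T: e^(0.0126×5/12) = 1.00526381.
Forward (TRY per CAD) = 29.08 × 1.03734718 / 1.00526381 = 30.008099.

30.0081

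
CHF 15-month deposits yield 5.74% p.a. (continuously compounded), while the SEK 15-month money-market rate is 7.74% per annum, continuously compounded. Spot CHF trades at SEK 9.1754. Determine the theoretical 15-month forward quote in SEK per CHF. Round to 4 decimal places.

T = 15/12 years.
SEK growth factor: e^(0.0774×15/12) = 1.1015849.
CHF growth factor: e^(0.0574×15/12) = 1.0743867.
Forward (SEK per CHF) = 9.1754 × 1.1015849 / 1.0743867 = 9.407676.

9.4077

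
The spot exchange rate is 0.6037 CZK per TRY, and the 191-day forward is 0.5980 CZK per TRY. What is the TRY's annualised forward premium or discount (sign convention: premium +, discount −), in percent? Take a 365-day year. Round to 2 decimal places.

-1.80%

T = 191/365 years.
TRY trades forward at -0.94418% vs spot over the period.
×(1/T) gives -1.80% p.a.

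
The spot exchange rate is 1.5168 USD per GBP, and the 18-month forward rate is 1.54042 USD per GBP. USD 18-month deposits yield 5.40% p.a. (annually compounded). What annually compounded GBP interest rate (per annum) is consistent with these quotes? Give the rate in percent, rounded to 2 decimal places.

4.32%

T = 18/12 years.
By CIP, F/S equals the USD-to-GBP growth ratio: 1.54042/1.5168 = 1.0155723.
USD growth factor: (1 + 0.0540)^(18/12) = 1.0820839.
Hence g_GBP = 1.0654917.
Annualise: 1.0654917^(12/18) − 1 = 0.043198 = 4.32%.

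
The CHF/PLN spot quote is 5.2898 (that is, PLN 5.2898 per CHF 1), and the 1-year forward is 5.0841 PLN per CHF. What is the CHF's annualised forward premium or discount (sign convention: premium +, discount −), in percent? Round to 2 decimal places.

-3.89%

T = 1 year.
Period premium: (5.0841 − 5.2898)/5.2898 = -0.0388862.
Per annum: -0.0388862 / 1 = -0.038886 = -3.89%.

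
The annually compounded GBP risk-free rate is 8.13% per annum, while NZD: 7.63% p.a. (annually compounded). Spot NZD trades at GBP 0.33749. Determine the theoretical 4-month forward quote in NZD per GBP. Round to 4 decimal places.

2.9585

T = 4/12 years.
GBP growth factor: (1 + 0.0813)^(4/12) = 1.0263971.
NZD accumulates by (1 + 0.0763)^(4/12) = 1.0248126.
Forward (GBP per NZD) = 0.33749 × 1.0263971 / 1.0248126 = 0.3380118.
Invert for NZD per GBP: 1 / 0.3380118 = 2.9585.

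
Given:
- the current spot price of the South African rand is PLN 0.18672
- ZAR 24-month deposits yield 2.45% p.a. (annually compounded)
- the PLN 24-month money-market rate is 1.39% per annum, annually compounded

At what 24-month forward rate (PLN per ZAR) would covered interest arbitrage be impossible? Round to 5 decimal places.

0.18288

T = 2 years.
PLN accumulates by (1 + 0.0139)^2 = 1.0279932.
ZAR accumulates by (1 + 0.0245)^2 = 1.0496002.
So F = 0.18672 × 1.0279932 / 1.0496002 = 0.1828762 (PLN/ZAR).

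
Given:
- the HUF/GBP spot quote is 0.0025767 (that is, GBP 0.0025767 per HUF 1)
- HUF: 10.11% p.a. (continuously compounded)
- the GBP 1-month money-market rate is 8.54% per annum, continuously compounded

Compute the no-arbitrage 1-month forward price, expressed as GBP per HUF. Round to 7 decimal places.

0.0025733

T = 1/12 years.
GBP accumulates by e^(0.0854×1/12) = 1.0071421.
HUF accumulates by e^(0.1011×1/12) = 1.0084606.
CIP: F = S · (grow GBP)/(grow HUF) = 0.0025767 × 1.0071421/1.0084606 = 0.002573331 GBP per HUF.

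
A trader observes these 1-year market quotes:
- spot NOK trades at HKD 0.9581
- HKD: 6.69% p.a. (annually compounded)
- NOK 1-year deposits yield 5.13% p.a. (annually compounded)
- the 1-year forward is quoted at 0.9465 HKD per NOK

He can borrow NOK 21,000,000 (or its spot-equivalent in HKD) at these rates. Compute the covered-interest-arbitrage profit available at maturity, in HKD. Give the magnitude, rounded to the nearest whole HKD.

T = 1 year.
Keep in NOK, deliver into the forward: 21,000,000·1.051300·0.9465 = HKD 20,896,164.45.
Swap to HKD now, deposit: 21,000,000·0.9581·1.066900 = HKD 21,466,134.69.
The quoted forward undervalues NOK, so borrow NOK, convert to HKD at spot, deposit the HKD at 6.69%, and buy NOK forward at 0.9465 to cover the loan.
Arbitrage profit = |20,896,164.45 − 21,466,134.69| = HKD 569,970.

HKD 569,970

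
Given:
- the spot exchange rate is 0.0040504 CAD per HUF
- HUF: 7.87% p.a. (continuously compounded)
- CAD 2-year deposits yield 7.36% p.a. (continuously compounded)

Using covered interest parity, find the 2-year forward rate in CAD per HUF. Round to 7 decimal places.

T = 2 years.
Growth of 1 CAD over T: e^(0.0736×2) = 1.1585857.
HUF accumulates by e^(0.0787×2) = 1.1704637.
So F = 0.0040504 × 1.1585857 / 1.1704637 = 0.004009296 (CAD/HUF).

0.0040093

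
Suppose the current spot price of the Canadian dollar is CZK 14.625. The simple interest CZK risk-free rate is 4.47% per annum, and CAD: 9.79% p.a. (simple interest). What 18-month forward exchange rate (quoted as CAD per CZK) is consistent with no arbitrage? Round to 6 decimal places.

T = 18/12 years.
CZK growth factor: 1 + 0.0447×18/12 = 1.067050.
CAD accumulates by 1 + 0.0979×18/12 = 1.146850.
CIP: F = S · (grow CZK)/(grow CAD) = 14.625 × 1.067050/1.146850 = 13.60736 CZK per CAD.
Invert for CAD per CZK: 1 / 13.60736 = 0.073490.

0.073490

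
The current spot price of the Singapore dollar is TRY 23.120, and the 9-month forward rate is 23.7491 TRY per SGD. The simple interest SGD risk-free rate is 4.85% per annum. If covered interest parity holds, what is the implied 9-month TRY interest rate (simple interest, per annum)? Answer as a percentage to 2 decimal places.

8.61%

T = 9/12 years.
CIP gives F = S · g_TRY/g_SGD, so g_TRY/g_SGD = 23.7491/23.12 = 1.0272102.
The SGD side grows by 1 + 0.0485×9/12 = 1.036375.
Hence g_TRY = 1.064575.
(1.064575 − 1)/T = 0.086100, i.e. 8.61%.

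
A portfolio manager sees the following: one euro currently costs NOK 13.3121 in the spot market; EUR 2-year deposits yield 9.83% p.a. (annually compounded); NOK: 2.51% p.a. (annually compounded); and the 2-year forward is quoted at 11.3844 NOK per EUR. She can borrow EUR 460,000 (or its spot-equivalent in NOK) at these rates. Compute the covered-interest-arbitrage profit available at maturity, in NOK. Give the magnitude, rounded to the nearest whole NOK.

NOK 117,840

T = 2 years.
Keep in EUR, deliver into the forward: 460,000·1.20626289·11.3844 = NOK 6,316,986.45.
Swap to NOK now, deposit: 460,000·13.3121·1.05083001 = NOK 6,434,826.92.
The quoted forward undervalues EUR, so borrow EUR, convert to NOK at spot, deposit the NOK at 2.51%, and buy EUR forward at 11.3844 to cover the loan.
Profit = 6,434,826.92 − 6,316,986.45 = NOK 117,840.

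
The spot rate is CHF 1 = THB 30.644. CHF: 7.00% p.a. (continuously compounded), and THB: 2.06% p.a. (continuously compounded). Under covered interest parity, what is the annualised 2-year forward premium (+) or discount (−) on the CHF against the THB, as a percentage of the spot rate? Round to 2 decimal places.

-4.70%

T = 2 years.
No-arbitrage forward: 30.644 × 1.0420605 / 1.1502738 = 27.761131 THB/CHF.
(F − S)/S ÷ T = (27.761131 − 30.644)/30.644/2 = -0.047038 → -4.70%.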